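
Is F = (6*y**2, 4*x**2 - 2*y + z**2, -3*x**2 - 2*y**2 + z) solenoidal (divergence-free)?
No, ∇·F = -1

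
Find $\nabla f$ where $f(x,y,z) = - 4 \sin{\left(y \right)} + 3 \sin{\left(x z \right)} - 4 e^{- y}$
(3*z*cos(x*z), -4*cos(y) + 4*exp(-y), 3*x*cos(x*z))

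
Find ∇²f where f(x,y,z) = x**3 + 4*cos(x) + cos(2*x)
6*x - 4*cos(x) - 4*cos(2*x)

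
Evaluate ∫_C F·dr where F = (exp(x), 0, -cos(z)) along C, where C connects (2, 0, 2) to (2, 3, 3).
-sin(3) + sin(2)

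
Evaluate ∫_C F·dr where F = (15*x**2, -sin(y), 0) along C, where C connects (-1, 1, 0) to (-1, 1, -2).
0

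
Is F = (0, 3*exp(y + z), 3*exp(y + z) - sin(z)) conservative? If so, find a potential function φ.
Yes, F is conservative. φ = 3*exp(y + z) + cos(z)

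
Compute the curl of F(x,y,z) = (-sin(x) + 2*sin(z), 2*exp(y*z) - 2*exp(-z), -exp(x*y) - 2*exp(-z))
(-x*exp(x*y) - 2*y*exp(y*z) - 2*exp(-z), y*exp(x*y) + 2*cos(z), 0)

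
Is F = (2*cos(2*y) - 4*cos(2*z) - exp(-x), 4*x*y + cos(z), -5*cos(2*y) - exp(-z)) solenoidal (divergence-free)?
No, ∇·F = 4*x + exp(-z) + exp(-x)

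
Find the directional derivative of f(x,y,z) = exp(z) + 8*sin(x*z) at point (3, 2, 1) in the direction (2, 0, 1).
sqrt(5)*(40*cos(3) + E)/5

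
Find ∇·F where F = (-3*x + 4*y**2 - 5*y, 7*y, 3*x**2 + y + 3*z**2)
6*z + 4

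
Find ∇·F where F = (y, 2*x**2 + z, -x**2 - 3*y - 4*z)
-4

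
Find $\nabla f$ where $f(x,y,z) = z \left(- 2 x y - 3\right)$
(-2*y*z, -2*x*z, -2*x*y - 3)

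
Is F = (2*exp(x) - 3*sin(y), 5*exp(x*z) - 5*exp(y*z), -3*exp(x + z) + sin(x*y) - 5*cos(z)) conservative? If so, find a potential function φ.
No, ∇×F = (-5*x*exp(x*z) + x*cos(x*y) + 5*y*exp(y*z), -y*cos(x*y) + 3*exp(x + z), 5*z*exp(x*z) + 3*cos(y)) ≠ 0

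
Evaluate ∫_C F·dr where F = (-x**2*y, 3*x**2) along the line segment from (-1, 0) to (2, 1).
3/4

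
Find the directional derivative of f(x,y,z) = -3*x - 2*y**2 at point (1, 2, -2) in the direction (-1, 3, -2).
-3*sqrt(14)/2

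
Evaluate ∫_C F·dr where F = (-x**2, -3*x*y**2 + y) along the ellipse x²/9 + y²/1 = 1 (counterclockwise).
-9*pi/4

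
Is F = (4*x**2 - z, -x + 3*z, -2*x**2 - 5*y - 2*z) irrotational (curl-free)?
No, ∇×F = (-8, 4*x - 1, -1)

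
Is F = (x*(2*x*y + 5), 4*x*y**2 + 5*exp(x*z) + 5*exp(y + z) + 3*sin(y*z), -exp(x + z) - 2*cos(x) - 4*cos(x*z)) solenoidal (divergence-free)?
No, ∇·F = 12*x*y + 4*x*sin(x*z) + 3*z*cos(y*z) - exp(x + z) + 5*exp(y + z) + 5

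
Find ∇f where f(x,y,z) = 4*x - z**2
(4, 0, -2*z)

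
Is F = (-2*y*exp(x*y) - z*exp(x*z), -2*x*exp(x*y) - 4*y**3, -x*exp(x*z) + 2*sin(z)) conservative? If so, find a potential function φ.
Yes, F is conservative. φ = -y**4 - 2*exp(x*y) - exp(x*z) - 2*cos(z)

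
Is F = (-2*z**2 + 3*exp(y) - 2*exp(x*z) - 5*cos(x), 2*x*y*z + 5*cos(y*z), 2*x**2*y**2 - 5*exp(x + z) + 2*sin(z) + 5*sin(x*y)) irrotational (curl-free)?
No, ∇×F = (4*x**2*y - 2*x*y + 5*x*cos(x*y) + 5*y*sin(y*z), -4*x*y**2 - 2*x*exp(x*z) - 5*y*cos(x*y) - 4*z + 5*exp(x + z), 2*y*z - 3*exp(y))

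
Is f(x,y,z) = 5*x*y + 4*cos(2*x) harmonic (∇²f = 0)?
No, ∇²f = -16*cos(2*x)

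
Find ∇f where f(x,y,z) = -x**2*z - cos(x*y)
(-2*x*z + y*sin(x*y), x*sin(x*y), -x**2)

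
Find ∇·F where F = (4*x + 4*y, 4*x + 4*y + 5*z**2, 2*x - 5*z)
3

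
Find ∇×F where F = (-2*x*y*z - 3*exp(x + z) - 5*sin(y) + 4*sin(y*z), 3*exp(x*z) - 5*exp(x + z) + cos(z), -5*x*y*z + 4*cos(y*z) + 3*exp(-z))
(-5*x*z - 3*x*exp(x*z) - 4*z*sin(y*z) + 5*exp(x + z) + sin(z), -2*x*y + 5*y*z + 4*y*cos(y*z) - 3*exp(x + z), 2*x*z + 3*z*exp(x*z) - 4*z*cos(y*z) - 5*exp(x + z) + 5*cos(y))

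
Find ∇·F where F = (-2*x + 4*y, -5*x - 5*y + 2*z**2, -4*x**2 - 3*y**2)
-7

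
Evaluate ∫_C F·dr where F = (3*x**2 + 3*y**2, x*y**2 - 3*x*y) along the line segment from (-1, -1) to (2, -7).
-12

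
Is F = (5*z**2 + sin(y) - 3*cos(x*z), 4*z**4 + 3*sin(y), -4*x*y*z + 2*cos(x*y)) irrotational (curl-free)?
No, ∇×F = (-4*x*z - 2*x*sin(x*y) - 16*z**3, 3*x*sin(x*z) + 4*y*z + 2*y*sin(x*y) + 10*z, -cos(y))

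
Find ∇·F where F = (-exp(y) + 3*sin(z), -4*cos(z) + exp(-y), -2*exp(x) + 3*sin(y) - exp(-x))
-exp(-y)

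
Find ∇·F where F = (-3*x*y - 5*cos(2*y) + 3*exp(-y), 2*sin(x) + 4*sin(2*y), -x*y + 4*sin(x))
-3*y + 8*cos(2*y)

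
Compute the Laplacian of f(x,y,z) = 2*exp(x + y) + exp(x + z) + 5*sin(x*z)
-5*x**2*sin(x*z) - 5*z**2*sin(x*z) + 4*exp(x + y) + 2*exp(x + z)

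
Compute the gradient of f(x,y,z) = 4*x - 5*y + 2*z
(4, -5, 2)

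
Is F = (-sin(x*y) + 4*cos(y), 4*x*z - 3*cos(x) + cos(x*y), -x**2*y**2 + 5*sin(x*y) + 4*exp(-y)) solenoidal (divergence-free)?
No, ∇·F = -x*sin(x*y) - y*cos(x*y)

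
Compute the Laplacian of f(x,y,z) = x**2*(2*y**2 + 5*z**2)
14*x**2 + 4*y**2 + 10*z**2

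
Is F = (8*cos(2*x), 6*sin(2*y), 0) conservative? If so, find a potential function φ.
Yes, F is conservative. φ = 4*sin(2*x) - 3*cos(2*y)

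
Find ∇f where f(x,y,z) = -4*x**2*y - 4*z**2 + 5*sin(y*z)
(-8*x*y, -4*x**2 + 5*z*cos(y*z), 5*y*cos(y*z) - 8*z)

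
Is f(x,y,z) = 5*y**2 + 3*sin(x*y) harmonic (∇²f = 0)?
No, ∇²f = -3*x**2*sin(x*y) - 3*y**2*sin(x*y) + 10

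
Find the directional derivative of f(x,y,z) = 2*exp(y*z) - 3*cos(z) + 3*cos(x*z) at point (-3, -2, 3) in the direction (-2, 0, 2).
sqrt(2)*(-18*exp(6)*sin(9) - 4 + 3*exp(6)*sin(3))*exp(-6)/2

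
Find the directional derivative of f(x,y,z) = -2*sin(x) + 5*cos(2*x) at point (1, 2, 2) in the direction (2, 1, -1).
-2*sqrt(6)*(cos(1) + 5*sin(2))/3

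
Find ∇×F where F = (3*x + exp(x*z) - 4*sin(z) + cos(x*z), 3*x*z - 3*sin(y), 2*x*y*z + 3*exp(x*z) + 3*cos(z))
(x*(2*z - 3), x*exp(x*z) - x*sin(x*z) - 2*y*z - 3*z*exp(x*z) - 4*cos(z), 3*z)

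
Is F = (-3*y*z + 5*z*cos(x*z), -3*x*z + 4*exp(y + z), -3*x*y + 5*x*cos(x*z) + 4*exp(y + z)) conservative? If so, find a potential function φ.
Yes, F is conservative. φ = -3*x*y*z + 4*exp(y + z) + 5*sin(x*z)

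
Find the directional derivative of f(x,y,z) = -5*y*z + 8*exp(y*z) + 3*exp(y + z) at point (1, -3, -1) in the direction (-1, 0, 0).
0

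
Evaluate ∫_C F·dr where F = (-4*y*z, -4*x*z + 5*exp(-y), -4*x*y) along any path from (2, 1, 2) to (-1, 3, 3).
-5*exp(-3) + 5*exp(-1) + 52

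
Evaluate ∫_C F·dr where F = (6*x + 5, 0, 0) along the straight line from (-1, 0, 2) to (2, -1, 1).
24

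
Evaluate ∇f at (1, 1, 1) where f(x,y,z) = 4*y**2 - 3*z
(0, 8, -3)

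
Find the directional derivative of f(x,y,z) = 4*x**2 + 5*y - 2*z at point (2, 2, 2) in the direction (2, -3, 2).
13*sqrt(17)/17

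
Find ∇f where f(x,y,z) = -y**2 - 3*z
(0, -2*y, -3)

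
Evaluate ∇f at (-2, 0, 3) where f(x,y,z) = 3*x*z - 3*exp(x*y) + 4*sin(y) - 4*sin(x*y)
(9, 18, -6)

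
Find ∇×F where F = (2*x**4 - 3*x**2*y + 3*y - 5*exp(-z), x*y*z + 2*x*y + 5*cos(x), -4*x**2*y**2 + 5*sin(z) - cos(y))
(-8*x**2*y - x*y + sin(y), 8*x*y**2 + 5*exp(-z), 3*x**2 + y*z + 2*y - 5*sin(x) - 3)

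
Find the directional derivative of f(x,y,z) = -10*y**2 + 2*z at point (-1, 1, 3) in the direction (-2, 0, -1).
-2*sqrt(5)/5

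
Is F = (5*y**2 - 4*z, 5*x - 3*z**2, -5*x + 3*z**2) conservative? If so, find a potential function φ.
No, ∇×F = (6*z, 1, 5 - 10*y) ≠ 0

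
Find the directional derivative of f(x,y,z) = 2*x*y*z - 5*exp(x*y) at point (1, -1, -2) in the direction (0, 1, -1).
sqrt(2)*(-E - 5/2)*exp(-1)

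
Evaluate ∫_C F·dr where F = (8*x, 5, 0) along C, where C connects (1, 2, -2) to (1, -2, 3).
-20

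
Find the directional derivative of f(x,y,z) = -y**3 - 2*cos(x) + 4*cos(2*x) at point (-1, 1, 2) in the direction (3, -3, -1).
3*sqrt(19)*(-2*sin(1) + 3 + 8*sin(2))/19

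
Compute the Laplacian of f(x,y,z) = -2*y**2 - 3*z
-4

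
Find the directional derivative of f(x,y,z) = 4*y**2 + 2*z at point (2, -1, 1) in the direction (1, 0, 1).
sqrt(2)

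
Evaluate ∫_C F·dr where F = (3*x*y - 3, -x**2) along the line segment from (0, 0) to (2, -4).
-50/3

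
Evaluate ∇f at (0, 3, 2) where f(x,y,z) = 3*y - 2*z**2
(0, 3, -8)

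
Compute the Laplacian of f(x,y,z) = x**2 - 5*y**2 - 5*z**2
-18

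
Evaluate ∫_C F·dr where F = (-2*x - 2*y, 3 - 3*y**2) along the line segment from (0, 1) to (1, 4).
-60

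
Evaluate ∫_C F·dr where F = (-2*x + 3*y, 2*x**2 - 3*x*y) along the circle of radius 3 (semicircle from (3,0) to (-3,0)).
-54 - 27*pi/2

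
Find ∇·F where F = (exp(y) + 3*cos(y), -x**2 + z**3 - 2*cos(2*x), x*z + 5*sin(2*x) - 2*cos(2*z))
x + 4*sin(2*z)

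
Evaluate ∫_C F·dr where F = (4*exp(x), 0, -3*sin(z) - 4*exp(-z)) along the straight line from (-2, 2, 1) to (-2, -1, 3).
3*cos(3) - 3*cos(1) - 4*exp(-1) + 4*exp(-3)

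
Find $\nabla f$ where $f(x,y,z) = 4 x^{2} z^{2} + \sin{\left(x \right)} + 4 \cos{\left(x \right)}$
(8*x*z**2 - 4*sin(x) + cos(x), 0, 8*x**2*z)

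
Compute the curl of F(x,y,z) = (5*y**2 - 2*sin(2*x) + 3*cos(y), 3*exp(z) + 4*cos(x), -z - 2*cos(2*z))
(-3*exp(z), 0, -10*y - 4*sin(x) + 3*sin(y))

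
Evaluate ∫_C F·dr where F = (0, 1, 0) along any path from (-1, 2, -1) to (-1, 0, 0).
-2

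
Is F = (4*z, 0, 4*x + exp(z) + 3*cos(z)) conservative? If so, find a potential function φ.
Yes, F is conservative. φ = 4*x*z + exp(z) + 3*sin(z)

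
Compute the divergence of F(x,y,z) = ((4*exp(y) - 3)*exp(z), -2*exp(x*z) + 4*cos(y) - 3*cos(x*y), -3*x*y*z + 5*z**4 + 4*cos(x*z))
-3*x*y + 3*x*sin(x*y) - 4*x*sin(x*z) + 20*z**3 - 4*sin(y)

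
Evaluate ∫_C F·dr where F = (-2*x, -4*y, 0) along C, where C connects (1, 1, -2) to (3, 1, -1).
-8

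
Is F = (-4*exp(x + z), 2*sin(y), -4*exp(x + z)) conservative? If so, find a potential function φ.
Yes, F is conservative. φ = -4*exp(x + z) - 2*cos(y)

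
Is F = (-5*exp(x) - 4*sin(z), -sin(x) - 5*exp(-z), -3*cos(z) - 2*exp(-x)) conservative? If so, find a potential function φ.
No, ∇×F = (-5*exp(-z), -4*cos(z) - 2*exp(-x), -cos(x)) ≠ 0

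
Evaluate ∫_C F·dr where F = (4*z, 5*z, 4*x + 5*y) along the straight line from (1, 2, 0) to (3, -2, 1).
2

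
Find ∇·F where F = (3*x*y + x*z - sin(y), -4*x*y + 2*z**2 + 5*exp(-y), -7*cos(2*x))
-4*x + 3*y + z - 5*exp(-y)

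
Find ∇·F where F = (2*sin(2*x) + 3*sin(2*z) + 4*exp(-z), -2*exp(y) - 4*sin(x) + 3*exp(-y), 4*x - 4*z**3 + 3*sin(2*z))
-12*z**2 + 4*cos(2*x) + 6*cos(2*z) + sinh(y) - 5*cosh(y)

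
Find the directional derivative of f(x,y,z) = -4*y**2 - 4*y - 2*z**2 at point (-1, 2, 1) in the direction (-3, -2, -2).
48*sqrt(17)/17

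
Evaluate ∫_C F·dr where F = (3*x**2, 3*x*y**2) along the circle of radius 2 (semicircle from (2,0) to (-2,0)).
-16 + 6*pi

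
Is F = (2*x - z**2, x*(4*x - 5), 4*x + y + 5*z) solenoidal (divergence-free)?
No, ∇·F = 7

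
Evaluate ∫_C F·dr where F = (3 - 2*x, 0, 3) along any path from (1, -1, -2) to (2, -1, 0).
6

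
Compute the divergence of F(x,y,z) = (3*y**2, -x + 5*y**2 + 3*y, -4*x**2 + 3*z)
10*y + 6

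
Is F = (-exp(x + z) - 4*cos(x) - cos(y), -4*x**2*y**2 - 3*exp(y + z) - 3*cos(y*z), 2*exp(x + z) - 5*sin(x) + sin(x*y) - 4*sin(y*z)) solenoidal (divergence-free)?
No, ∇·F = -8*x**2*y - 4*y*cos(y*z) + 3*z*sin(y*z) + exp(x + z) - 3*exp(y + z) + 4*sin(x)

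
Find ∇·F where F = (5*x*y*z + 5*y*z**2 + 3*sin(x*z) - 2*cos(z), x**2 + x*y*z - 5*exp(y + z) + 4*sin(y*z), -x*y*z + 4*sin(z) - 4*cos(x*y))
-x*y + x*z + 5*y*z + 3*z*cos(x*z) + 4*z*cos(y*z) - 5*exp(y + z) + 4*cos(z)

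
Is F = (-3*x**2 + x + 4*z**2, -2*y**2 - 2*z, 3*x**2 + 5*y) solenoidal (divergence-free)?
No, ∇·F = -6*x - 4*y + 1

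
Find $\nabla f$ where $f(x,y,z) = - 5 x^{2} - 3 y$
(-10*x, -3, 0)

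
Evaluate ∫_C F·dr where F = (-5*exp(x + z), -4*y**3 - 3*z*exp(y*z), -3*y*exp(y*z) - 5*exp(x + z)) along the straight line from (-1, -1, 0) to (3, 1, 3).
-5*exp(6) - 3*exp(3) + 5*exp(-1) + 3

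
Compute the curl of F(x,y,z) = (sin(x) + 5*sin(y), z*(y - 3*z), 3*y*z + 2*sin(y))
(-y + 9*z + 2*cos(y), 0, -5*cos(y))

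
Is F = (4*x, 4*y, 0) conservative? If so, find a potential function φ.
Yes, F is conservative. φ = 2*x**2 + 2*y**2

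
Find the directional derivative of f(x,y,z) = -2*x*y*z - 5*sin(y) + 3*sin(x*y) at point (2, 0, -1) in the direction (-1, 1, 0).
5*sqrt(2)/2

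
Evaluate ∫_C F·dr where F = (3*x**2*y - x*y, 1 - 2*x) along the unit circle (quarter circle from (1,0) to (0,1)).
4/3 - 11*pi/16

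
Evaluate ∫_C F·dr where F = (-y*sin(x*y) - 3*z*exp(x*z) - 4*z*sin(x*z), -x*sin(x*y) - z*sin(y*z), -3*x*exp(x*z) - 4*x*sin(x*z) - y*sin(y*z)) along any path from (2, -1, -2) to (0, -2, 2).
3*exp(-4) - 2*cos(2) - 3*cos(4) + 2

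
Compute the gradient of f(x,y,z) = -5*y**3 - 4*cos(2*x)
(8*sin(2*x), -15*y**2, 0)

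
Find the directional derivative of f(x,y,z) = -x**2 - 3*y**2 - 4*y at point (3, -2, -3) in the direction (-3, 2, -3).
17*sqrt(22)/11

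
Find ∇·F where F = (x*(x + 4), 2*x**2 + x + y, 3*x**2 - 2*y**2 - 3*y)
2*x + 5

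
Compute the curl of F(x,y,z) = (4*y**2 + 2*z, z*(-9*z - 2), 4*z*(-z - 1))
(18*z + 2, 2, -8*y)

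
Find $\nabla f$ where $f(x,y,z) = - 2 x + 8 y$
(-2, 8, 0)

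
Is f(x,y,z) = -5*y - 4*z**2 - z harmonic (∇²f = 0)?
No, ∇²f = -8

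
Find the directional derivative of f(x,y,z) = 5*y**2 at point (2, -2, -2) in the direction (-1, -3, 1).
60*sqrt(11)/11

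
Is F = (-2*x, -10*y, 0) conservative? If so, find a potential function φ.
Yes, F is conservative. φ = -x**2 - 5*y**2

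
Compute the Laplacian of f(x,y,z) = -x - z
0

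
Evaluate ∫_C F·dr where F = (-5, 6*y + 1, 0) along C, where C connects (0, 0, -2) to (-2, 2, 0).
24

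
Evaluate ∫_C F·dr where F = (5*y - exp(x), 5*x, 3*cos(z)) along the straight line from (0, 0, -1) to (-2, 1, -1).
-9 - exp(-2)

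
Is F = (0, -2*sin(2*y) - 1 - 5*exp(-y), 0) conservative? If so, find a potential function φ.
Yes, F is conservative. φ = -y + cos(2*y) + 5*exp(-y)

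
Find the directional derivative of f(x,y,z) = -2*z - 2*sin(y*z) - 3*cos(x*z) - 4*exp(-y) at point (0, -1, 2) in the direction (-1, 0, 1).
sqrt(2)*(-1 + cos(2))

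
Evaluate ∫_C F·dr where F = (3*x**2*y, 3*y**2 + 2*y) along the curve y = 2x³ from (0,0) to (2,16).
4416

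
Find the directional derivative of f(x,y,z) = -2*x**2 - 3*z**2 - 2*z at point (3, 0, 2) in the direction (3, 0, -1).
-11*sqrt(10)/5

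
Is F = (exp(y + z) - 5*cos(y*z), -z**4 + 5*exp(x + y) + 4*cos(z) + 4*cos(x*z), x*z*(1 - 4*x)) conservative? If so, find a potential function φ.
No, ∇×F = (4*x*sin(x*z) + 4*z**3 + 4*sin(z), 8*x*z + 5*y*sin(y*z) - z + exp(y + z), -4*z*sin(x*z) - 5*z*sin(y*z) + 5*exp(x + y) - exp(y + z)) ≠ 0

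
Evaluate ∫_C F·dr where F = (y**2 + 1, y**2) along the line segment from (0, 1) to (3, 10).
447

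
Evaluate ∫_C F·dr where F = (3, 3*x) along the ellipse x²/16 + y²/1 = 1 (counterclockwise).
12*pi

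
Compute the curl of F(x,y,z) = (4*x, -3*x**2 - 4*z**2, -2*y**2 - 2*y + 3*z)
(-4*y + 8*z - 2, 0, -6*x)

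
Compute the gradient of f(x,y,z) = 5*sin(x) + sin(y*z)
(5*cos(x), z*cos(y*z), y*cos(y*z))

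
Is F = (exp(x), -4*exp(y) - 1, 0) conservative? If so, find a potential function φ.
Yes, F is conservative. φ = -y + exp(x) - 4*exp(y)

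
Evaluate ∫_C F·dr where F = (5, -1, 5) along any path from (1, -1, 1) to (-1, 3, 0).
-19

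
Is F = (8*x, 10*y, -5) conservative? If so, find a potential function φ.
Yes, F is conservative. φ = 4*x**2 + 5*y**2 - 5*z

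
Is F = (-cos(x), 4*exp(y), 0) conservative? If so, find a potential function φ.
Yes, F is conservative. φ = 4*exp(y) - sin(x)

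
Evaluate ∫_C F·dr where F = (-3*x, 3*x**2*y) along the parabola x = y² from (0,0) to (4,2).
8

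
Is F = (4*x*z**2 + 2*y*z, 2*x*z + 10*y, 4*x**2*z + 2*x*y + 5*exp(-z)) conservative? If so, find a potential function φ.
Yes, F is conservative. φ = 2*x**2*z**2 + 2*x*y*z + 5*y**2 - 5*exp(-z)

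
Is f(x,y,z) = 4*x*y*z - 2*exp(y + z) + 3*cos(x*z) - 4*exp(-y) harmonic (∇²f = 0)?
No, ∇²f = -3*x**2*cos(x*z) - 3*z**2*cos(x*z) - 4*exp(y + z) - 4*exp(-y)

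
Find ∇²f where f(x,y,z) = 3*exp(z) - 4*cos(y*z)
4*y**2*cos(y*z) + 4*z**2*cos(y*z) + 3*exp(z)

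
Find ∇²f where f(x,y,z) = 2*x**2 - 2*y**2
0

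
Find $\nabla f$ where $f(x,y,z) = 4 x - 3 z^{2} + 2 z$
(4, 0, 2 - 6*z)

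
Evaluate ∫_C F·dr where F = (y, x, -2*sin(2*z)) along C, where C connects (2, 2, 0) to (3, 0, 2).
-5 + cos(4)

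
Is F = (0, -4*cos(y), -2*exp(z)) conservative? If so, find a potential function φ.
Yes, F is conservative. φ = -2*exp(z) - 4*sin(y)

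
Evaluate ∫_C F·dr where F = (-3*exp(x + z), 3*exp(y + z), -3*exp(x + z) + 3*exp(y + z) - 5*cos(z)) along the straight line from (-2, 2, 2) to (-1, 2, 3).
-3*exp(4) - 3*exp(2) - 5*sin(3) + 3 + 5*sin(2) + 3*exp(5)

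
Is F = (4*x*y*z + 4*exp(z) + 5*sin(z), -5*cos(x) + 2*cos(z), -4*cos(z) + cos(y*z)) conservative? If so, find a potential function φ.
No, ∇×F = (-z*sin(y*z) + 2*sin(z), 4*x*y + 4*exp(z) + 5*cos(z), -4*x*z + 5*sin(x)) ≠ 0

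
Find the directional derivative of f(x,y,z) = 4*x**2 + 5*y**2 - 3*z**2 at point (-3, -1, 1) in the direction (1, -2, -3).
sqrt(14)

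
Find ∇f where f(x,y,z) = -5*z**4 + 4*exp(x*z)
(4*z*exp(x*z), 0, 4*x*exp(x*z) - 20*z**3)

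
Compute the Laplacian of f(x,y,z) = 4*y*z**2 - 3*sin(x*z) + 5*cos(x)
3*x**2*sin(x*z) + 8*y + 3*z**2*sin(x*z) - 5*cos(x)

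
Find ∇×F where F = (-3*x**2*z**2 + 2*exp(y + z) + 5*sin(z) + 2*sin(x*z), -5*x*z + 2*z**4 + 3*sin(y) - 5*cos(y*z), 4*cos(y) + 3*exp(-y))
(5*x - 5*y*sin(y*z) - 8*z**3 - 4*sin(y) - 3*exp(-y), -6*x**2*z + 2*x*cos(x*z) + 2*exp(y + z) + 5*cos(z), -5*z - 2*exp(y + z))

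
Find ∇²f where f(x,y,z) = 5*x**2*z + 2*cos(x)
10*z - 2*cos(x)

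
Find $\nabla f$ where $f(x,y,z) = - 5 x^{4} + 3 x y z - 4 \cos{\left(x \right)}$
(-20*x**3 + 3*y*z + 4*sin(x), 3*x*z, 3*x*y)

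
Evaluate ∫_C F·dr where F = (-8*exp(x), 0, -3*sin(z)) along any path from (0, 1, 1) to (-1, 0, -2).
-8*exp(-1) - 3*cos(1) + 3*cos(2) + 8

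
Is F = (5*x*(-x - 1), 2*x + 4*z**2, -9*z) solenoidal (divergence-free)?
No, ∇·F = -10*x - 14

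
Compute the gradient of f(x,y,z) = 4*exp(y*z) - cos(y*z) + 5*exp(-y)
(0, 4*z*exp(y*z) + z*sin(y*z) - 5*exp(-y), y*(4*exp(y*z) + sin(y*z)))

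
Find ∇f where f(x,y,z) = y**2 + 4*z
(0, 2*y, 4)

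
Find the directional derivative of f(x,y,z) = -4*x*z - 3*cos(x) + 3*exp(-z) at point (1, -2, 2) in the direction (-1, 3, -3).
sqrt(19)*(-3*exp(2)*sin(1) + 9 + 20*exp(2))*exp(-2)/19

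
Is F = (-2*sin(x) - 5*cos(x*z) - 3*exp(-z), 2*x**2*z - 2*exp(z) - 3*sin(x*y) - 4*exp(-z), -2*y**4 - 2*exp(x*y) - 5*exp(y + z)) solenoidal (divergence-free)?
No, ∇·F = -3*x*cos(x*y) + 5*z*sin(x*z) - 5*exp(y + z) - 2*cos(x)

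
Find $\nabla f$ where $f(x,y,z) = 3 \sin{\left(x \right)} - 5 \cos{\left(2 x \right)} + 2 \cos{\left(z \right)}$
((20*sin(x) + 3)*cos(x), 0, -2*sin(z))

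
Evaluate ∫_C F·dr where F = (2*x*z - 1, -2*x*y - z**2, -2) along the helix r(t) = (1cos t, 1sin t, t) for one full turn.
-7*pi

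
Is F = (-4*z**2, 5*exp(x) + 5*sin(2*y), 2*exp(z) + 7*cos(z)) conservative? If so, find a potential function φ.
No, ∇×F = (0, -8*z, 5*exp(x)) ≠ 0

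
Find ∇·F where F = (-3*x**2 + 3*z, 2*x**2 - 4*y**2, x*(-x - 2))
-6*x - 8*y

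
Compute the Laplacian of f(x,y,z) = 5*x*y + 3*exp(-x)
3*exp(-x)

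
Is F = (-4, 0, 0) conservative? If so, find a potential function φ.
Yes, F is conservative. φ = -4*x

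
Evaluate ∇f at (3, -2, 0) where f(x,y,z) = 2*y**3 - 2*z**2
(0, 24, 0)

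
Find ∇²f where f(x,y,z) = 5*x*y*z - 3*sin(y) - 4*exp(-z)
3*sin(y) - 4*exp(-z)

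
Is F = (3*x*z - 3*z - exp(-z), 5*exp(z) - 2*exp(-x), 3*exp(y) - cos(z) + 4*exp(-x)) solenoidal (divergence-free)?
No, ∇·F = 3*z + sin(z)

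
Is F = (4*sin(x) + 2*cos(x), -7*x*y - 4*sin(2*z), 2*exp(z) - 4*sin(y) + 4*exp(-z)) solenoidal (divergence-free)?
No, ∇·F = -7*x + 2*exp(z) - 2*sin(x) + 4*cos(x) - 4*exp(-z)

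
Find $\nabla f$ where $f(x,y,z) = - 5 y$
(0, -5, 0)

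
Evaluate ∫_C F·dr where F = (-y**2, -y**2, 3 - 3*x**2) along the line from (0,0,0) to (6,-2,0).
-16/3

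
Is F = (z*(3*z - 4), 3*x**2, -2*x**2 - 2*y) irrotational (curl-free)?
No, ∇×F = (-2, 4*x + 6*z - 4, 6*x)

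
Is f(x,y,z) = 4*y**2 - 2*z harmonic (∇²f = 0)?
No, ∇²f = 8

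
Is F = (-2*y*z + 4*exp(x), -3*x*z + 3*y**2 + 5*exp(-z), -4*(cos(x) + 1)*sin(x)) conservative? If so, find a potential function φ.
No, ∇×F = (3*x + 5*exp(-z), -2*y + 4*cos(x) + 4*cos(2*x), -z) ≠ 0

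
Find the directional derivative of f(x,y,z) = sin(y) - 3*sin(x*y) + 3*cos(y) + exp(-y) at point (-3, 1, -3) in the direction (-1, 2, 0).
sqrt(5)*(21*E*cos(3) - 6*E*sin(1) - 2 + 2*E*cos(1))*exp(-1)/5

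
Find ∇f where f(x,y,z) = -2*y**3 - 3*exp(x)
(-3*exp(x), -6*y**2, 0)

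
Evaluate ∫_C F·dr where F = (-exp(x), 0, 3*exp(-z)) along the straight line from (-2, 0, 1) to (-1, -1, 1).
(1 - E)*exp(-2)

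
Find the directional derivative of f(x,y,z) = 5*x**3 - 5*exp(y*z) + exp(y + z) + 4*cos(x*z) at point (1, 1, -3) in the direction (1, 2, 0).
sqrt(5)*(2*E + 30 + 3*(5 - 4*sin(3))*exp(3))*exp(-3)/5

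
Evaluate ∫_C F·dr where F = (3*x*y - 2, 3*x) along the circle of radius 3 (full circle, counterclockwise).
27*pi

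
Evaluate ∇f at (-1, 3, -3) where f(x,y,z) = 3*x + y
(3, 1, 0)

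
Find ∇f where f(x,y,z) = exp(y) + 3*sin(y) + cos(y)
(0, exp(y) - sin(y) + 3*cos(y), 0)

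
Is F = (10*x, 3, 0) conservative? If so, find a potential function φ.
Yes, F is conservative. φ = 5*x**2 + 3*y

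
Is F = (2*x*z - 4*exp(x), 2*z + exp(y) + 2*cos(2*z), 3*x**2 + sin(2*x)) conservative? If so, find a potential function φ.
No, ∇×F = (4*sin(2*z) - 2, -4*x - 2*cos(2*x), 0) ≠ 0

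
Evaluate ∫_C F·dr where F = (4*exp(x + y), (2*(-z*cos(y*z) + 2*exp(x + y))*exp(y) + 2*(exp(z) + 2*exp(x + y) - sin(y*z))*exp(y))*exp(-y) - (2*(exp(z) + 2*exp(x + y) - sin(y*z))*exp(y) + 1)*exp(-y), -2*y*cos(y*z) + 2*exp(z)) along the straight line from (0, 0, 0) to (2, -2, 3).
-3 + 2*sin(6) + exp(2) + 2*exp(3)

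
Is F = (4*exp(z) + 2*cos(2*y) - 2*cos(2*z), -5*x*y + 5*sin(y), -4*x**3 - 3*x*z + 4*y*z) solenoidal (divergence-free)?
No, ∇·F = -8*x + 4*y + 5*cos(y)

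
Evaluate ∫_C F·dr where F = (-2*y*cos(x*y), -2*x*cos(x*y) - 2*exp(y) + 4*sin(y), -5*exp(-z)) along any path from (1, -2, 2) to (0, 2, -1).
-2*exp(2) - 2*sin(2) - 3*exp(-2) + 5*E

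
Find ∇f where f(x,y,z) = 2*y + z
(0, 2, 1)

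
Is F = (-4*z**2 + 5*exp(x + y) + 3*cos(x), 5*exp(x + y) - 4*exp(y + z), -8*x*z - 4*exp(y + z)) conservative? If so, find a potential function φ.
Yes, F is conservative. φ = -4*x*z**2 + 5*exp(x + y) - 4*exp(y + z) + 3*sin(x)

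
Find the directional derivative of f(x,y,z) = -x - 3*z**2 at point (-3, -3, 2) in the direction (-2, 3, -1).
sqrt(14)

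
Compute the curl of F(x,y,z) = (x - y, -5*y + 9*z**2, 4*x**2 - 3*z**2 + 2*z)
(-18*z, -8*x, 1)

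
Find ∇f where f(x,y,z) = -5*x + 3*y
(-5, 3, 0)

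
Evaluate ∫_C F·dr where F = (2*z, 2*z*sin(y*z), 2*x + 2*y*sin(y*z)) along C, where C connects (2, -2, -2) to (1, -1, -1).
2*cos(4) - 2*cos(1) + 6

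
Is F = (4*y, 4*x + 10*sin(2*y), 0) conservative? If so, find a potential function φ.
Yes, F is conservative. φ = 4*x*y - 5*cos(2*y)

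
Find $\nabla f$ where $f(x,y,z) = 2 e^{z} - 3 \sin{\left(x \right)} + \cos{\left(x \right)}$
(-sin(x) - 3*cos(x), 0, 2*exp(z))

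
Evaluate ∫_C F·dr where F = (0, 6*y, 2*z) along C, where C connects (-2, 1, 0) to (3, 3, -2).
28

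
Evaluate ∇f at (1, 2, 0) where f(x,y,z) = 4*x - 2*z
(4, 0, -2)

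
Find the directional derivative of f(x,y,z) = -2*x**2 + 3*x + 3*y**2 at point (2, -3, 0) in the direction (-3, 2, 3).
-21*sqrt(22)/22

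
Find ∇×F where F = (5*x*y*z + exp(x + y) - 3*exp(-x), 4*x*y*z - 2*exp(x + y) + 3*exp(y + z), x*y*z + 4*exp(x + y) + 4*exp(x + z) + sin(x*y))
(-4*x*y + x*z + x*cos(x*y) + 4*exp(x + y) - 3*exp(y + z), 5*x*y - y*z - y*cos(x*y) - 4*exp(x + y) - 4*exp(x + z), -5*x*z + 4*y*z - 3*exp(x + y))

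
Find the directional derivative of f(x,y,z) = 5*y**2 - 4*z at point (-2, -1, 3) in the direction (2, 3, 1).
-17*sqrt(14)/7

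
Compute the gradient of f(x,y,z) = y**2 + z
(0, 2*y, 1)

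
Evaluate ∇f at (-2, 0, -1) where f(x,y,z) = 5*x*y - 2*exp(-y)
(0, -8, 0)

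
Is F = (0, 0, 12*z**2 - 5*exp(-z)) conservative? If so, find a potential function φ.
Yes, F is conservative. φ = 4*z**3 + 5*exp(-z)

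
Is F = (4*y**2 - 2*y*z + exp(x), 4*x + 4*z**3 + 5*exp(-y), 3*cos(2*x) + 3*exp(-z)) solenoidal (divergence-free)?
No, ∇·F = exp(x) - 3*exp(-z) - 5*exp(-y)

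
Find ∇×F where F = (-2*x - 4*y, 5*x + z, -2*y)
(-3, 0, 9)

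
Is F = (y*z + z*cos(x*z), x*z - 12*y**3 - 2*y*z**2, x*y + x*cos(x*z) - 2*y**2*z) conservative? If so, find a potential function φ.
Yes, F is conservative. φ = x*y*z - 3*y**4 - y**2*z**2 + sin(x*z)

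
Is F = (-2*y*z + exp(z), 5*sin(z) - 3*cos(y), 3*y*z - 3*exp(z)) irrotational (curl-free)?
No, ∇×F = (3*z - 5*cos(z), -2*y + exp(z), 2*z)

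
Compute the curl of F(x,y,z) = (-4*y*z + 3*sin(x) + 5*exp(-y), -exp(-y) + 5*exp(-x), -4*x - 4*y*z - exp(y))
(-4*z - exp(y), 4 - 4*y, 4*z + 5*exp(-y) - 5*exp(-x))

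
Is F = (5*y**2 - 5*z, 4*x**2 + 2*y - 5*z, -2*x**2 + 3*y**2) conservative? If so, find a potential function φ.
No, ∇×F = (6*y + 5, 4*x - 5, 8*x - 10*y) ≠ 0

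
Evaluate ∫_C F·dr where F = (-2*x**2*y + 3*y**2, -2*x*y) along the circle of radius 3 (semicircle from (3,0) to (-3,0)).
-144 + 81*pi/4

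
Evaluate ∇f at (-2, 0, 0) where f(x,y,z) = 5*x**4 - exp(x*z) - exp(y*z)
(-160, 0, 2)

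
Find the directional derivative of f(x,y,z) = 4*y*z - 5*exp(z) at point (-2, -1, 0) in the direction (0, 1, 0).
0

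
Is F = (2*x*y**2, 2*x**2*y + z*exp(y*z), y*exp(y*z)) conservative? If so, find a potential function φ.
Yes, F is conservative. φ = x**2*y**2 + exp(y*z)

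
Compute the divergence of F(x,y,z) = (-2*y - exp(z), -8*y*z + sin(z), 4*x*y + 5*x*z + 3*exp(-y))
5*x - 8*z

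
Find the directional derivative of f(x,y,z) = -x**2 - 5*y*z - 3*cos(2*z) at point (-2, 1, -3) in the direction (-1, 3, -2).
3*sqrt(14)*(4*sin(6) + 17)/14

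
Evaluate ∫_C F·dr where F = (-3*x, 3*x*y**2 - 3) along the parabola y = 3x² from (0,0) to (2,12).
20442/7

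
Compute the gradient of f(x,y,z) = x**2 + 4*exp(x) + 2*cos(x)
(2*x + 4*exp(x) - 2*sin(x), 0, 0)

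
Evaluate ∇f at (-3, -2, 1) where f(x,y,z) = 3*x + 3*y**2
(3, -12, 0)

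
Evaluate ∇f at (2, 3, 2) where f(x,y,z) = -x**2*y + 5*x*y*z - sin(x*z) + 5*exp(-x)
(-5*exp(-2) - 2*cos(4) + 18, 16, 30 - 2*cos(4))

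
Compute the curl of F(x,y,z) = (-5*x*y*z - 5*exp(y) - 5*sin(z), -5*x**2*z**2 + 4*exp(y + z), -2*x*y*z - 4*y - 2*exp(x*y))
(10*x**2*z - 2*x*z - 2*x*exp(x*y) - 4*exp(y + z) - 4, -5*x*y + 2*y*z + 2*y*exp(x*y) - 5*cos(z), -10*x*z**2 + 5*x*z + 5*exp(y))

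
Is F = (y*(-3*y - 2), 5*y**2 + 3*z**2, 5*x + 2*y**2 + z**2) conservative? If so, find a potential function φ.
No, ∇×F = (4*y - 6*z, -5, 6*y + 2) ≠ 0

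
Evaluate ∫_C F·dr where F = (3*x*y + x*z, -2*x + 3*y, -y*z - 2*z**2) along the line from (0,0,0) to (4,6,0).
126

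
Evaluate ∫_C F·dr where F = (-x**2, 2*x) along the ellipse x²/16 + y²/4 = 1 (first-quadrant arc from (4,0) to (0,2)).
4*pi + 64/3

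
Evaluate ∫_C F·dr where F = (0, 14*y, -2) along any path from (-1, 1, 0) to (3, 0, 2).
-11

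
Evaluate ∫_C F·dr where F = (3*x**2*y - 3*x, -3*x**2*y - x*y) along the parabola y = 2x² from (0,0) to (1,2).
-59/10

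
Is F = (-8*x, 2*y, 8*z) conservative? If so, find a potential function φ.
Yes, F is conservative. φ = -4*x**2 + y**2 + 4*z**2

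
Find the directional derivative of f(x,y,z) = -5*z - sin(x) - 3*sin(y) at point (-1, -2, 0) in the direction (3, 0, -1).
sqrt(10)*(5 - 3*cos(1))/10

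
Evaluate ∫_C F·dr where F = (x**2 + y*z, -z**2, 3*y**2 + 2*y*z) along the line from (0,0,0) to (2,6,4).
584/3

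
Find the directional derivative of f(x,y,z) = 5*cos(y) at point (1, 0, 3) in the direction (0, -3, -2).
0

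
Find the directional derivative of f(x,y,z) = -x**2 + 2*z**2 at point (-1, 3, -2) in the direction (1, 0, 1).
-3*sqrt(2)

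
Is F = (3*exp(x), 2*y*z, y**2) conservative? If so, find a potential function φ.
Yes, F is conservative. φ = y**2*z + 3*exp(x)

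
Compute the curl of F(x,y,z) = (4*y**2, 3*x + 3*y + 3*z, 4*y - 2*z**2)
(1, 0, 3 - 8*y)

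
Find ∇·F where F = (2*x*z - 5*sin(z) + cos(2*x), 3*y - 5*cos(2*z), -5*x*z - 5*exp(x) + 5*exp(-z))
-5*x + 2*z - 2*sin(2*x) + 3 - 5*exp(-z)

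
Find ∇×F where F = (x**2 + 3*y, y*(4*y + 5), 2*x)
(0, -2, -3)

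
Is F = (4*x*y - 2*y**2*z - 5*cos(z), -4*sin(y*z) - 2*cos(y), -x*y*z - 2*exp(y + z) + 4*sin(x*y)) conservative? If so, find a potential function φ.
No, ∇×F = (-x*z + 4*x*cos(x*y) + 4*y*cos(y*z) - 2*exp(y + z), -2*y**2 + y*z - 4*y*cos(x*y) + 5*sin(z), -4*x + 4*y*z) ≠ 0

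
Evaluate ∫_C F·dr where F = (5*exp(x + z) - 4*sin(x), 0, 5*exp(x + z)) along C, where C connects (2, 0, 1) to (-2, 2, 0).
5*(1 - exp(5))*exp(-2)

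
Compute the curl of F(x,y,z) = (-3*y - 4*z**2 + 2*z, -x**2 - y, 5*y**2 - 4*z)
(10*y, 2 - 8*z, 3 - 2*x)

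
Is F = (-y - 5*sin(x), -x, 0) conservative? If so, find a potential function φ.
Yes, F is conservative. φ = -x*y + 5*cos(x)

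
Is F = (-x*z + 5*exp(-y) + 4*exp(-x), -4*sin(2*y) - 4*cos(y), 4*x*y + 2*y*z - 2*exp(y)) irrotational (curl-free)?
No, ∇×F = (4*x + 2*z - 2*exp(y), -x - 4*y, 5*exp(-y))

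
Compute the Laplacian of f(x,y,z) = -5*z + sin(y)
-sin(y)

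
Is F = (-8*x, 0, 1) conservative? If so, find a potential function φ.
Yes, F is conservative. φ = -4*x**2 + z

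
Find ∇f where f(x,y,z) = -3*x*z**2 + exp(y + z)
(-3*z**2, exp(y + z), -6*x*z + exp(y + z))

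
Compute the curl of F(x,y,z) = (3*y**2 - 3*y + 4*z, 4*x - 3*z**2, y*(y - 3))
(2*y + 6*z - 3, 4, 7 - 6*y)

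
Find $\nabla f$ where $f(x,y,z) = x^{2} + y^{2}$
(2*x, 2*y, 0)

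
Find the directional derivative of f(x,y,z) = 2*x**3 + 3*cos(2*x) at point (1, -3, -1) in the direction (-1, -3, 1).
6*sqrt(11)*(-1 + sin(2))/11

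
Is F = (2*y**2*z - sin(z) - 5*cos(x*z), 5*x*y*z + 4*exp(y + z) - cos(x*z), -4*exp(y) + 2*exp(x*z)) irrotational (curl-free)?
No, ∇×F = (-5*x*y - x*sin(x*z) - 4*exp(y) - 4*exp(y + z), 5*x*sin(x*z) + 2*y**2 - 2*z*exp(x*z) - cos(z), z*(y + sin(x*z)))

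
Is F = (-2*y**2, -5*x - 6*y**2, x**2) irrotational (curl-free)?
No, ∇×F = (0, -2*x, 4*y - 5)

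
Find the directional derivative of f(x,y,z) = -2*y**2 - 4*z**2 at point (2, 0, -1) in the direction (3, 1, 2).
8*sqrt(14)/7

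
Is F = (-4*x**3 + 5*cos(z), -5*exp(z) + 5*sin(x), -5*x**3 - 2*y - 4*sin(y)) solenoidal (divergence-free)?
No, ∇·F = -12*x**2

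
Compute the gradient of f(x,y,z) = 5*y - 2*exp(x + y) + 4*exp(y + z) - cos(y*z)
(-2*exp(x + y), z*sin(y*z) - 2*exp(x + y) + 4*exp(y + z) + 5, y*sin(y*z) + 4*exp(y + z))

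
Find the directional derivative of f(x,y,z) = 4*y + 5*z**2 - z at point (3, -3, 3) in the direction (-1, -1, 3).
83*sqrt(11)/11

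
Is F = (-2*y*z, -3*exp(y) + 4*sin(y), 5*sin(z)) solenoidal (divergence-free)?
No, ∇·F = -3*exp(y) + 4*cos(y) + 5*cos(z)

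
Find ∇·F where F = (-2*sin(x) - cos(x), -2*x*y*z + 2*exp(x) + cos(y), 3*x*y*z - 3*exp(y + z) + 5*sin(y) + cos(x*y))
3*x*y - 2*x*z - 3*exp(y + z) + sin(x) - sin(y) - 2*cos(x)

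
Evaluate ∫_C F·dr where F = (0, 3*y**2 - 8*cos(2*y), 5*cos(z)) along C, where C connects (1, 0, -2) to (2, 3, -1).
-5*sin(1) - 4*sin(6) + 5*sin(2) + 27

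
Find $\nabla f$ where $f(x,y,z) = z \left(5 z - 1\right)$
(0, 0, 10*z - 1)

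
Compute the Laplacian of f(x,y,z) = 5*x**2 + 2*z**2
14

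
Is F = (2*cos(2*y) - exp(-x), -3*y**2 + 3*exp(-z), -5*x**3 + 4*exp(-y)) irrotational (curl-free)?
No, ∇×F = (3*exp(-z) - 4*exp(-y), 15*x**2, 4*sin(2*y))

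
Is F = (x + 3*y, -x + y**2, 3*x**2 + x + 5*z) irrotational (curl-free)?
No, ∇×F = (0, -6*x - 1, -4)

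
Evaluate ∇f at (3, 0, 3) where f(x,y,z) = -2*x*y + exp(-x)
(-exp(-3), -6, 0)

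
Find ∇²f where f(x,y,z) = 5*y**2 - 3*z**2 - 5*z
4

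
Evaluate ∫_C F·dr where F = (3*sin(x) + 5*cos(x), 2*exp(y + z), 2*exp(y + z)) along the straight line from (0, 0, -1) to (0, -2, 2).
2 - 2*exp(-1)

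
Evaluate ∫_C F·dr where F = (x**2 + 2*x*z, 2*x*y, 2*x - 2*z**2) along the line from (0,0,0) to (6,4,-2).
244/3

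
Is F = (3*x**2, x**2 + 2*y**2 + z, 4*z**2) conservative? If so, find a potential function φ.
No, ∇×F = (-1, 0, 2*x) ≠ 0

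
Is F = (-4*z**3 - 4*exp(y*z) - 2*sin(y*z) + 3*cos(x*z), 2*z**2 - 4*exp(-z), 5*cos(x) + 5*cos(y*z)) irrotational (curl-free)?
No, ∇×F = (-5*z*sin(y*z) - 4*z - 4*exp(-z), -3*x*sin(x*z) - 4*y*exp(y*z) - 2*y*cos(y*z) - 12*z**2 + 5*sin(x), 2*z*(2*exp(y*z) + cos(y*z)))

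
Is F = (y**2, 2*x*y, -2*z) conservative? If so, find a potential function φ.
Yes, F is conservative. φ = x*y**2 - z**2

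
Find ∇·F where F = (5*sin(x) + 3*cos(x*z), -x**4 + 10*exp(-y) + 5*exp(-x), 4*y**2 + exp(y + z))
-3*z*sin(x*z) + exp(y + z) + 5*cos(x) - 10*exp(-y)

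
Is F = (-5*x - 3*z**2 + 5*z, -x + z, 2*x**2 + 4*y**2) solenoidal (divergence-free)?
No, ∇·F = -5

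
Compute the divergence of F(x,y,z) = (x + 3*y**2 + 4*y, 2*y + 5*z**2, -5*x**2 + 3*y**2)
3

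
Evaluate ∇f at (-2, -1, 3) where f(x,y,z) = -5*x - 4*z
(-5, 0, -4)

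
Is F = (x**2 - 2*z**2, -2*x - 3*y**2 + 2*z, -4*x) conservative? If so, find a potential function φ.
No, ∇×F = (-2, 4 - 4*z, -2) ≠ 0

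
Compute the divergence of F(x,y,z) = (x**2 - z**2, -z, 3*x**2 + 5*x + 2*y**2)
2*x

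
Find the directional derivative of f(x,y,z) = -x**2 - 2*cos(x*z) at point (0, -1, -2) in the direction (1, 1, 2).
0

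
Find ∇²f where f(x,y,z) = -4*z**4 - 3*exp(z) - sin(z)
-48*z**2 - 3*exp(z) + sin(z)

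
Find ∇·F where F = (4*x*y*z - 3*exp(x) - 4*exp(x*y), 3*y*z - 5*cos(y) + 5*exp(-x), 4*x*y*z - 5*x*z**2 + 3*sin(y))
4*x*y - 10*x*z + 4*y*z - 4*y*exp(x*y) + 3*z - 3*exp(x) + 5*sin(y)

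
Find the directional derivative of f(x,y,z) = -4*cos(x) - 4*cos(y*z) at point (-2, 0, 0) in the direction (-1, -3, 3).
4*sqrt(19)*sin(2)/19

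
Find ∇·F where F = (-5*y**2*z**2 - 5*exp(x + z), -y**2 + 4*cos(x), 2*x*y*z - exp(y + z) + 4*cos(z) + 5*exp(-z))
((2*x*y - 2*y - 5*exp(x + z) - exp(y + z) - 4*sin(z))*exp(z) - 5)*exp(-z)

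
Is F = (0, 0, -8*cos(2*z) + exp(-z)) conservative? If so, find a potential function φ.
Yes, F is conservative. φ = -4*sin(2*z) - exp(-z)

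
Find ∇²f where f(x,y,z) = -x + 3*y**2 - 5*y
6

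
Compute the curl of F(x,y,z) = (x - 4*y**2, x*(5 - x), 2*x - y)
(-1, -2, -2*x + 8*y + 5)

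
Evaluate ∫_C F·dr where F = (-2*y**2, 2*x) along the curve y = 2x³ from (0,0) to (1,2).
13/7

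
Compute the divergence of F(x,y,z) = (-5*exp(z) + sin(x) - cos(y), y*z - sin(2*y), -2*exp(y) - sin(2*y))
z + cos(x) - 2*cos(2*y)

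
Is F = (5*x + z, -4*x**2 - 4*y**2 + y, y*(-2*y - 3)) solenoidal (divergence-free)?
No, ∇·F = 6 - 8*y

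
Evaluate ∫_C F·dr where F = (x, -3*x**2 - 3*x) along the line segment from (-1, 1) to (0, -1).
-3/2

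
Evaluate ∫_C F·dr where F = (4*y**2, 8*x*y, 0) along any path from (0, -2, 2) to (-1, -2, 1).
-16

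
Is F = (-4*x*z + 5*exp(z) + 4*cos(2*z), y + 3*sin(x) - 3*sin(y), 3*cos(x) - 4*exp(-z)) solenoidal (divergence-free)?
No, ∇·F = -4*z - 3*cos(y) + 1 + 4*exp(-z)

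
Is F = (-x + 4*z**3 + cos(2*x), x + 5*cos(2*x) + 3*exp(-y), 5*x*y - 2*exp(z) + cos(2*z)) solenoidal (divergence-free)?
No, ∇·F = -2*exp(z) - 2*sin(2*x) - 2*sin(2*z) - 1 - 3*exp(-y)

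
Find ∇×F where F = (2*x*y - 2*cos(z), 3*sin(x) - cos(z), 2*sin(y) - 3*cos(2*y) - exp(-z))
(6*sin(2*y) - sin(z) + 2*cos(y), 2*sin(z), -2*x + 3*cos(x))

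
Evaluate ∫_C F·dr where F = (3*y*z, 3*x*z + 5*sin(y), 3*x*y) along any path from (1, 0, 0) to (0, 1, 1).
5 - 5*cos(1)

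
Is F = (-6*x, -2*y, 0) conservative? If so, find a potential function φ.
Yes, F is conservative. φ = -3*x**2 - y**2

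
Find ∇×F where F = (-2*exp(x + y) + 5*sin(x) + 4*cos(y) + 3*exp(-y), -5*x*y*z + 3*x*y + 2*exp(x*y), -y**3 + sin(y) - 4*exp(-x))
(5*x*y - 3*y**2 + cos(y), -4*exp(-x), -5*y*z + 2*y*exp(x*y) + 3*y + 2*exp(x + y) + 4*sin(y) + 3*exp(-y))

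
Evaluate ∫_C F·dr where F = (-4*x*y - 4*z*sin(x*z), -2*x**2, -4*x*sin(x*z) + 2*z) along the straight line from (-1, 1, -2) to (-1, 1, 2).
0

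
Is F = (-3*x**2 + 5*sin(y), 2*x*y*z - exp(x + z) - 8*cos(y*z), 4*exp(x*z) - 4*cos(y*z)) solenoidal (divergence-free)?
No, ∇·F = 2*x*z + 4*x*exp(x*z) - 6*x + 4*y*sin(y*z) + 8*z*sin(y*z)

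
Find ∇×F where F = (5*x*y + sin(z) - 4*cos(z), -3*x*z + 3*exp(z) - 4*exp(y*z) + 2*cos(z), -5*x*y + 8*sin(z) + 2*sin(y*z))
(-2*x + 4*y*exp(y*z) + 2*z*cos(y*z) - 3*exp(z) + 2*sin(z), 5*y + 4*sin(z) + cos(z), -5*x - 3*z)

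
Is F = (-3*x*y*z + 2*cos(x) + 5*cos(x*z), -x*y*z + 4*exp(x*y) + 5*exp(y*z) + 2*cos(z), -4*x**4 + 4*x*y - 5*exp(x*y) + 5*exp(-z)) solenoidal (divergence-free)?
No, ∇·F = -x*z + 4*x*exp(x*y) - 3*y*z + 5*z*exp(y*z) - 5*z*sin(x*z) - 2*sin(x) - 5*exp(-z)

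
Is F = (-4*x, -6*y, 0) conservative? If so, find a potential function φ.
Yes, F is conservative. φ = -2*x**2 - 3*y**2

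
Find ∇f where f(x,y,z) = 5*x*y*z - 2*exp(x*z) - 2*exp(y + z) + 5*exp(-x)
(5*y*z - 2*z*exp(x*z) - 5*exp(-x), 5*x*z - 2*exp(y + z), 5*x*y - 2*x*exp(x*z) - 2*exp(y + z))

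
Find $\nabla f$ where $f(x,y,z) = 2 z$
(0, 0, 2)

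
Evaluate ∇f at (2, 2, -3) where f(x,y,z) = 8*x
(8, 0, 0)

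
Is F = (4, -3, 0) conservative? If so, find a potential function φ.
Yes, F is conservative. φ = 4*x - 3*y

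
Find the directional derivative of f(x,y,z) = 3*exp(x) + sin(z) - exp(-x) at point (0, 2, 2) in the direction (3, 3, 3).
sqrt(3)*(cos(2) + 4)/3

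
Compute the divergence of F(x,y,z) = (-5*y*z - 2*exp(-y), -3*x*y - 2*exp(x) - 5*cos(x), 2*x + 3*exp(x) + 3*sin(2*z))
-3*x + 6*cos(2*z)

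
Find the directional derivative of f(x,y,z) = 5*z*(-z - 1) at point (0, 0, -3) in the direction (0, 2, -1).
-5*sqrt(5)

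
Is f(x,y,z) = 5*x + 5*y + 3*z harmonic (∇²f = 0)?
Yes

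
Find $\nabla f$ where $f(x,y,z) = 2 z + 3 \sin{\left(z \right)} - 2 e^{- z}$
(0, 0, 3*cos(z) + 2 + 2*exp(-z))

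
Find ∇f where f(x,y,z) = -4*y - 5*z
(0, -4, -5)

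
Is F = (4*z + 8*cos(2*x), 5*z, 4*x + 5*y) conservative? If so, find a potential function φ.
Yes, F is conservative. φ = 4*x*z + 5*y*z + 4*sin(2*x)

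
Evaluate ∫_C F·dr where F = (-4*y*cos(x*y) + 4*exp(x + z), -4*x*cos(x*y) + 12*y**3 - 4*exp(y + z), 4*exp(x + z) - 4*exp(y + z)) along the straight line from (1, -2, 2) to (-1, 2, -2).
-8*sinh(3)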